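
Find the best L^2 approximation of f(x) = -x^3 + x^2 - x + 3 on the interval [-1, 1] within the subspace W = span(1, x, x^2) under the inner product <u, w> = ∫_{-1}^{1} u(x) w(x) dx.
g(x) = x^2 - 8*x/5 + 3

The best approximation g ∈ W is the orthogonal projection of f onto W. Writing g = a_0 + a_1 x + a_2 x^2, the coefficients solve the normal equations G · a = b where
  G_{ij} = <φ_i, φ_j> and b_i = <f, φ_i>, with φ_0 = 1, φ_1 = x, φ_2 = x^2.
G =
  [2, 0, 2/3]
  [0, 2/3, 0]
  [2/3, 0, 2/5],
b = (20/3, -16/15, 12/5).
Solving gives a_0 = 3, a_1 = -8/5, a_2 = 1, so
  g(x) = x^2 - 8*x/5 + 3.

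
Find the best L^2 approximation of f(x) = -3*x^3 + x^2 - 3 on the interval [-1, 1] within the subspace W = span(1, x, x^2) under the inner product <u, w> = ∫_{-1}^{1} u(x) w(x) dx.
g(x) = x^2 - 9*x/5 - 3

The best approximation g ∈ W is the orthogonal projection of f onto W. Writing g = a_0 + a_1 x + a_2 x^2, the coefficients solve the normal equations G · a = b where
  G_{ij} = <φ_i, φ_j> and b_i = <f, φ_i>, with φ_0 = 1, φ_1 = x, φ_2 = x^2.
G =
  [2, 0, 2/3]
  [0, 2/3, 0]
  [2/3, 0, 2/5],
b = (-16/3, -6/5, -8/5).
Solving gives a_0 = -3, a_1 = -9/5, a_2 = 1, so
  g(x) = x^2 - 9*x/5 - 3.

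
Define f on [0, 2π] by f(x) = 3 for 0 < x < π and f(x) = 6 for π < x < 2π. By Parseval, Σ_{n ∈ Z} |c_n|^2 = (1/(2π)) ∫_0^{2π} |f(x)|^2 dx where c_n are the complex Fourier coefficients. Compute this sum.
Σ |c_n|^2 = 45/2

Parseval equates the L^2 energy of f (normalised by 1/(2π)) with the ℓ^2 sum of its Fourier coefficients: (1/(2π)) ∫_0^{2π} |f|^2 = Σ |c_n|^2.
Compute the left side: (1/(2π)) [∫_0^π 3^2 dx + ∫_π^{2π} 6^2 dx] = (1/(2π)) · (9π + 36π) = (9 + 36)/2 = 45/2.
So Σ_{n ∈ Z} |c_n|^2 = 45/2.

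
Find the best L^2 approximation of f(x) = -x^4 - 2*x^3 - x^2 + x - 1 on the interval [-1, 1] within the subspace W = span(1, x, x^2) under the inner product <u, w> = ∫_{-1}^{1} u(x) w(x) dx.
g(x) = -13*x^2/7 - x/5 - 32/35

The best approximation g ∈ W is the orthogonal projection of f onto W. Writing g = a_0 + a_1 x + a_2 x^2, the coefficients solve the normal equations G · a = b where
  G_{ij} = <φ_i, φ_j> and b_i = <f, φ_i>, with φ_0 = 1, φ_1 = x, φ_2 = x^2.
G =
  [2, 0, 2/3]
  [0, 2/3, 0]
  [2/3, 0, 2/5],
b = (-46/15, -2/15, -142/105).
Solving gives a_0 = -32/35, a_1 = -1/5, a_2 = -13/7, so
  g(x) = -13*x^2/7 - x/5 - 32/35.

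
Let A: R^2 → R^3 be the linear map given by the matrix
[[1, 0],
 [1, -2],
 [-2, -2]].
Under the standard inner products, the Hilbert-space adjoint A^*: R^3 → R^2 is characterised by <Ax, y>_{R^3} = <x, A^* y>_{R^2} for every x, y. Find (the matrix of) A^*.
A^* = A^T =
[[1, 1, -2],
 [0, -2, -2]]

For real matrices with standard dot products, the defining identity <Ax, y> = <x, A^* y> gives (Ax)^T y = x^T (A^*) y, i.e. x^T A^T y = x^T (A^*) y. Since this holds for all x, y, we must have A^* = A^T. Therefore
A^* =
[[1, 1, -2],
 [0, -2, -2]].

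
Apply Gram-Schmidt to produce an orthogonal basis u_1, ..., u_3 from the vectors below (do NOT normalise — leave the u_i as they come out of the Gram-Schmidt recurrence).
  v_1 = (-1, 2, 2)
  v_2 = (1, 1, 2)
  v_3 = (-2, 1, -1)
Orthogonal basis:
  u_1 = (-1, 2, 2)
  u_2 = (14/9, -1/9, 8/9)
  u_3 = (6/29, 12/29, -9/29)

Apply the Gram-Schmidt recurrence
  u_1 = v_1
  u_i = v_i − Σ_{j<i} ((v_i · u_j) / (u_j · u_j)) · u_j.

Step by step this gives:
  u_1 = (-1, 2, 2)
  u_2 = (14/9, -1/9, 8/9)
  u_3 = (6/29, 12/29, -9/29)

Orthogonality check:
  u_2 · u_1 = 0 (should be 0)
  u_3 · u_1 = 0 (should be 0)
  u_3 · u_2 = 0 (should be 0)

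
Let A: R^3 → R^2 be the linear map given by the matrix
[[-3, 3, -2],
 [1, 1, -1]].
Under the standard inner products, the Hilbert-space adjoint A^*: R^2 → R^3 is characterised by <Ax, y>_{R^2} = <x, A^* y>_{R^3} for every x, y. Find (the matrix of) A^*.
A^* = A^T =
[[-3, 1],
 [3, 1],
 [-2, -1]]

For real matrices with standard dot products, the defining identity <Ax, y> = <x, A^* y> gives (Ax)^T y = x^T (A^*) y, i.e. x^T A^T y = x^T (A^*) y. Since this holds for all x, y, we must have A^* = A^T. Therefore
A^* =
[[-3, 1],
 [3, 1],
 [-2, -1]].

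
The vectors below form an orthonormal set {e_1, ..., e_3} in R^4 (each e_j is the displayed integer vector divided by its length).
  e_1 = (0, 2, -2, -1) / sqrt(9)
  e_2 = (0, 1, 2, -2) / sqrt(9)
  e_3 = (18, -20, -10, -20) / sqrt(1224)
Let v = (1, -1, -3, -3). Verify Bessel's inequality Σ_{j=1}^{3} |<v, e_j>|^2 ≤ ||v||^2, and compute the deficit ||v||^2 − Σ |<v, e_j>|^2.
Σ |<v, e_j>|^2 = 322/17; ||v||^2 = 20; deficit = 18/17

Write each e_j = u_j / sqrt(<u_j, u_j>) where u_j is the displayed integer vector. Then <v, e_j> = <v, u_j> / sqrt(<u_j, u_j>), so |<v, e_j>|^2 = <v, u_j>^2 / <u_j, u_j>.
Coefficients: <v, e_1> = 7/sqrt(9), <v, e_2> = -1/sqrt(9), <v, e_3> = 128/sqrt(1224).
Square and sum: Σ |<v, e_j>|^2 = 322/17.
Compute ||v||^2 = v·v = 20.
Deficit = 20 − 322/17 = 18/17 ≥ 0, confirming Bessel's inequality. (The deficit equals ||v − Σ <v,e_j> e_j||^2, the squared distance from v to span{e_j}.)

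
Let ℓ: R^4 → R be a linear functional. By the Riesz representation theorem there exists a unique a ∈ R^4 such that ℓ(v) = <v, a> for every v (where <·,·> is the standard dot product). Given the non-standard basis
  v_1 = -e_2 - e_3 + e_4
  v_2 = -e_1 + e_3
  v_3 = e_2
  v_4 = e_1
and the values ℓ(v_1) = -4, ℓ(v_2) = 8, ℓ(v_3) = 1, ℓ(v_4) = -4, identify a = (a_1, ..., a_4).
a = (-4, 1, 4, 1)

Write a = (a_1, ..., a_4) in the standard basis. For each basis vector v_i, ℓ(v_i) = <v_i, a> is a linear equation in the a_j's. Collect the n equations into a matrix system V a = ℓ, where row i of V is v_i (expressed in the standard basis). Since V is invertible (lower-triangular with 1s on the diagonal, up to permutation), solve by back-substitution:
  V =
[[0, -1, -1, 1],
 [-1, 0, 1, 0],
 [0, 1, 0, 0],
 [1, 0, 0, 0]]
  V a = (-4, 8, 1, -4)
Solving gives a = (-4, 1, 4, 1).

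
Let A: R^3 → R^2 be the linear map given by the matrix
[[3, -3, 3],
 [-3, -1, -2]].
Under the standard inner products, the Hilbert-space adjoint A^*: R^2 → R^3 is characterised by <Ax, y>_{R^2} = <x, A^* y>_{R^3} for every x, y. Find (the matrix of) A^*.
A^* = A^T =
[[3, -3],
 [-3, -1],
 [3, -2]]

For real matrices with standard dot products, the defining identity <Ax, y> = <x, A^* y> gives (Ax)^T y = x^T (A^*) y, i.e. x^T A^T y = x^T (A^*) y. Since this holds for all x, y, we must have A^* = A^T. Therefore
A^* =
[[3, -3],
 [-3, -1],
 [3, -2]].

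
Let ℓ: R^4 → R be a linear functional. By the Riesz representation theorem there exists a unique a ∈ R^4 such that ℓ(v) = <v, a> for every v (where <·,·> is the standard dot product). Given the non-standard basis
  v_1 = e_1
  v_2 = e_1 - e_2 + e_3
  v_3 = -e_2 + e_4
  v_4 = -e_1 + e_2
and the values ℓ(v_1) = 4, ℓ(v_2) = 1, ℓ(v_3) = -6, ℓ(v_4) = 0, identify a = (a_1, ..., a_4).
a = (4, 4, 1, -2)

Write a = (a_1, ..., a_4) in the standard basis. For each basis vector v_i, ℓ(v_i) = <v_i, a> is a linear equation in the a_j's. Collect the n equations into a matrix system V a = ℓ, where row i of V is v_i (expressed in the standard basis). Since V is invertible (lower-triangular with 1s on the diagonal, up to permutation), solve by back-substitution:
  V =
[[1, 0, 0, 0],
 [1, -1, 1, 0],
 [0, -1, 0, 1],
 [-1, 1, 0, 0]]
  V a = (4, 1, -6, 0)
Solving gives a = (4, 4, 1, -2).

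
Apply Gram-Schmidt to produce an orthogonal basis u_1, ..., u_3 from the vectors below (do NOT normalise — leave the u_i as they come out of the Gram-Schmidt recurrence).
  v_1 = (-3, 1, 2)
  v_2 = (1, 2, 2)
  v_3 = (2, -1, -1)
Orthogonal basis:
  u_1 = (-3, 1, 2)
  u_2 = (23/14, 25/14, 11/7)
  u_3 = (10/117, -40/117, 35/117)

Apply the Gram-Schmidt recurrence
  u_1 = v_1
  u_i = v_i − Σ_{j<i} ((v_i · u_j) / (u_j · u_j)) · u_j.

Step by step this gives:
  u_1 = (-3, 1, 2)
  u_2 = (23/14, 25/14, 11/7)
  u_3 = (10/117, -40/117, 35/117)

Orthogonality check:
  u_2 · u_1 = 0 (should be 0)
  u_3 · u_1 = 0 (should be 0)
  u_3 · u_2 = 0 (should be 0)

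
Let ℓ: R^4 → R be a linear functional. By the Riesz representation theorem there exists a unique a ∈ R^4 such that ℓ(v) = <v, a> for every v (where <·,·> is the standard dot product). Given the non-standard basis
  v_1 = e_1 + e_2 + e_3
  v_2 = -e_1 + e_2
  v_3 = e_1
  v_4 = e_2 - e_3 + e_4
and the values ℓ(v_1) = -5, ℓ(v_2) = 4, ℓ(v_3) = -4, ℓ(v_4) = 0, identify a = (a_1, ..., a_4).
a = (-4, 0, -1, -1)

Write a = (a_1, ..., a_4) in the standard basis. For each basis vector v_i, ℓ(v_i) = <v_i, a> is a linear equation in the a_j's. Collect the n equations into a matrix system V a = ℓ, where row i of V is v_i (expressed in the standard basis). Since V is invertible (lower-triangular with 1s on the diagonal, up to permutation), solve by back-substitution:
  V =
[[1, 1, 1, 0],
 [-1, 1, 0, 0],
 [1, 0, 0, 0],
 [0, 1, -1, 1]]
  V a = (-5, 4, -4, 0)
Solving gives a = (-4, 0, -1, -1).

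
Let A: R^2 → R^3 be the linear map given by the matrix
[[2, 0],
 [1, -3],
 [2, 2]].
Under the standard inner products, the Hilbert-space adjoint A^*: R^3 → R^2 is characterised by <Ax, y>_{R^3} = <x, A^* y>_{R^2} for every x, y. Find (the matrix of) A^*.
A^* = A^T =
[[2, 1, 2],
 [0, -3, 2]]

For real matrices with standard dot products, the defining identity <Ax, y> = <x, A^* y> gives (Ax)^T y = x^T (A^*) y, i.e. x^T A^T y = x^T (A^*) y. Since this holds for all x, y, we must have A^* = A^T. Therefore
A^* =
[[2, 1, 2],
 [0, -3, 2]].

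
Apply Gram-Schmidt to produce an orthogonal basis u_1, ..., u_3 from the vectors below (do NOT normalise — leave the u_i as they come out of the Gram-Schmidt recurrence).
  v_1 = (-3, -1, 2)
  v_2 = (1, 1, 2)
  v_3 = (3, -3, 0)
Orthogonal basis:
  u_1 = (-3, -1, 2)
  u_2 = (1, 1, 2)
  u_3 = (12/7, -24/7, 6/7)

Apply the Gram-Schmidt recurrence
  u_1 = v_1
  u_i = v_i − Σ_{j<i} ((v_i · u_j) / (u_j · u_j)) · u_j.

Step by step this gives:
  u_1 = (-3, -1, 2)
  u_2 = (1, 1, 2)
  u_3 = (12/7, -24/7, 6/7)

Orthogonality check:
  u_2 · u_1 = 0 (should be 0)
  u_3 · u_1 = 0 (should be 0)
  u_3 · u_2 = 0 (should be 0)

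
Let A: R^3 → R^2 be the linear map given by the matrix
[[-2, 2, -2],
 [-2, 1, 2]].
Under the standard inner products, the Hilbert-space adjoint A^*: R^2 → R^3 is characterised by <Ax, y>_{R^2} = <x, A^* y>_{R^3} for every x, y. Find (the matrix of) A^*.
A^* = A^T =
[[-2, -2],
 [2, 1],
 [-2, 2]]

For real matrices with standard dot products, the defining identity <Ax, y> = <x, A^* y> gives (Ax)^T y = x^T (A^*) y, i.e. x^T A^T y = x^T (A^*) y. Since this holds for all x, y, we must have A^* = A^T. Therefore
A^* =
[[-2, -2],
 [2, 1],
 [-2, 2]].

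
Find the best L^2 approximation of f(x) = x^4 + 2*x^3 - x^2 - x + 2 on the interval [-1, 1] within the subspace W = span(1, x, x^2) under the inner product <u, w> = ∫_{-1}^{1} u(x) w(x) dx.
g(x) = -x^2/7 + x/5 + 67/35

The best approximation g ∈ W is the orthogonal projection of f onto W. Writing g = a_0 + a_1 x + a_2 x^2, the coefficients solve the normal equations G · a = b where
  G_{ij} = <φ_i, φ_j> and b_i = <f, φ_i>, with φ_0 = 1, φ_1 = x, φ_2 = x^2.
G =
  [2, 0, 2/3]
  [0, 2/3, 0]
  [2/3, 0, 2/5],
b = (56/15, 2/15, 128/105).
Solving gives a_0 = 67/35, a_1 = 1/5, a_2 = -1/7, so
  g(x) = -x^2/7 + x/5 + 67/35.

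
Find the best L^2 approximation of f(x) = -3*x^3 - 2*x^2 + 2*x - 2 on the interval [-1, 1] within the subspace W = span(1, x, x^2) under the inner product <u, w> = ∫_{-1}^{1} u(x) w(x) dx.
g(x) = -2*x^2 + x/5 - 2

The best approximation g ∈ W is the orthogonal projection of f onto W. Writing g = a_0 + a_1 x + a_2 x^2, the coefficients solve the normal equations G · a = b where
  G_{ij} = <φ_i, φ_j> and b_i = <f, φ_i>, with φ_0 = 1, φ_1 = x, φ_2 = x^2.
G =
  [2, 0, 2/3]
  [0, 2/3, 0]
  [2/3, 0, 2/5],
b = (-16/3, 2/15, -32/15).
Solving gives a_0 = -2, a_1 = 1/5, a_2 = -2, so
  g(x) = -2*x^2 + x/5 - 2.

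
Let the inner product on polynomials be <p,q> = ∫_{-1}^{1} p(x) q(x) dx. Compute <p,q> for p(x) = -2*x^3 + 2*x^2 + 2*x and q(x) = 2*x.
<p,q> = 16/15

Expand the product: p(x)·q(x) = -4*x^4 + 4*x^3 + 4*x^2.
∫_{-1}^{1} of each monomial x^k gives [2/(k+1) if k even, 0 if k odd]. Integrating term-by-term (or equivalently evaluating the antiderivative F(x) = -4*x^5/5 + x^4 + 4*x^3/3 at the endpoints):
  F(1) − F(−1) = 23/15 − (7/15) = 16/15.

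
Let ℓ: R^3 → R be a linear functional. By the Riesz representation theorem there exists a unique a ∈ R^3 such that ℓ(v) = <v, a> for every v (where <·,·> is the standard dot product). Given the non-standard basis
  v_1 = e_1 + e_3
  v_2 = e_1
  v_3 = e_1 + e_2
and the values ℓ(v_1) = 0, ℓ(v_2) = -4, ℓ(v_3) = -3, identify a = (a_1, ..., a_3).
a = (-4, 1, 4)

Write a = (a_1, ..., a_3) in the standard basis. For each basis vector v_i, ℓ(v_i) = <v_i, a> is a linear equation in the a_j's. Collect the n equations into a matrix system V a = ℓ, where row i of V is v_i (expressed in the standard basis). Since V is invertible (lower-triangular with 1s on the diagonal, up to permutation), solve by back-substitution:
  V =
[[1, 0, 1],
 [1, 0, 0],
 [1, 1, 0]]
  V a = (0, -4, -3)
Solving gives a = (-4, 1, 4).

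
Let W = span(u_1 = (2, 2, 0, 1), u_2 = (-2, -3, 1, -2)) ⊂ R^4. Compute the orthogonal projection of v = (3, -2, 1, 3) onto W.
proj_W(v) = (5/3, 5/6, 5/6, 0)

Set up U = [u_1 | ... | u_2] ∈ R^(4×2). The projector onto W = col(U) is P = U (U^T U)^(-1) U^T.
Compute U^T U =
  [9, -12]
  [-12, 18],
and U^T v = (5, -5).
Solve U^T U · c = U^T v for the coefficients: c = (5/3, 5/6). The projection is proj_W(v) = U c.
Check: (v - proj_W(v)) · u_1 = 0  (should be 0).
Check: (v - proj_W(v)) · u_2 = 0  (should be 0).
Result: proj_W(v) = (5/3, 5/6, 5/6, 0).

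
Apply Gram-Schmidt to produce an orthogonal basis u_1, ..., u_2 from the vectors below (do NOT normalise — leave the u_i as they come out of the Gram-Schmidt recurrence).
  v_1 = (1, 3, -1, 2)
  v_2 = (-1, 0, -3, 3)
Orthogonal basis:
  u_1 = (1, 3, -1, 2)
  u_2 = (-23/15, -8/5, -37/15, 29/15)

Apply the Gram-Schmidt recurrence
  u_1 = v_1
  u_i = v_i − Σ_{j<i} ((v_i · u_j) / (u_j · u_j)) · u_j.

Step by step this gives:
  u_1 = (1, 3, -1, 2)
  u_2 = (-23/15, -8/5, -37/15, 29/15)

Orthogonality check:
  u_2 · u_1 = 0 (should be 0)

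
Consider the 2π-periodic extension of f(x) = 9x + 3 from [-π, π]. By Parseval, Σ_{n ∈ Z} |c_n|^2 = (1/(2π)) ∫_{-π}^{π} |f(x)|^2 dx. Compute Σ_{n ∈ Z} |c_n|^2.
Σ |c_n|^2 = 27π^2 + 9

Expand and integrate term by term over [-π, π]:
  ∫ (9x)^2 dx = 81·(2π^3/3); ∫ 2·9·(3)·x dx = 0 (odd integrand); ∫ 3^2 dx = 9·2π.
So (1/(2π)) ∫_{-π}^{π} (9x + 3)^2 dx = 81π^2/3 + 9 = 27π^2 + 9.
Parseval ⇒ Σ |c_n|^2 = 27π^2 + 9.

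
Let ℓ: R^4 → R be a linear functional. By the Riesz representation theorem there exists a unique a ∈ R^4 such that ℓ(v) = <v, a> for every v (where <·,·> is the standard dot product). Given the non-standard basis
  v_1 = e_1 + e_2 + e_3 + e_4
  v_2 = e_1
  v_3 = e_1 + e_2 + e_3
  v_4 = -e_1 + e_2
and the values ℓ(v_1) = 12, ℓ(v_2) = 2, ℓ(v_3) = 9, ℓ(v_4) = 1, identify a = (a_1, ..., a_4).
a = (2, 3, 4, 3)

Write a = (a_1, ..., a_4) in the standard basis. For each basis vector v_i, ℓ(v_i) = <v_i, a> is a linear equation in the a_j's. Collect the n equations into a matrix system V a = ℓ, where row i of V is v_i (expressed in the standard basis). Since V is invertible (lower-triangular with 1s on the diagonal, up to permutation), solve by back-substitution:
  V =
[[1, 1, 1, 1],
 [1, 0, 0, 0],
 [1, 1, 1, 0],
 [-1, 1, 0, 0]]
  V a = (12, 2, 9, 1)
Solving gives a = (2, 3, 4, 3).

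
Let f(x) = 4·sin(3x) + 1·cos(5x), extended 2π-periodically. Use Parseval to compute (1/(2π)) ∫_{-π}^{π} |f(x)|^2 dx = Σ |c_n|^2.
Σ |c_n|^2 = 17/2

Expand |f|^2 and use orthogonality of {sin(nx), cos(mx)} on [-π, π]:
  ∫_{-π}^{π} sin(nx)^2 dx = π, ∫ cos(mx)^2 dx = π, and cross terms integrate to 0.
So ∫_{-π}^{π} f(x)^2 dx = 4^2 · π + 1^2 · π = (16 + 1)π.
Divide by 2π: (16 + 1)/2 = 17/2.
By Parseval, this equals Σ |c_n|^2.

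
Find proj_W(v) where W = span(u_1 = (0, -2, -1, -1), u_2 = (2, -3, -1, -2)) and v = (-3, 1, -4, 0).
proj_W(v) = (-32/9, -2/3, -11/9, 5/9)

Set up U = [u_1 | ... | u_2] ∈ R^(4×2). The projector onto W = col(U) is P = U (U^T U)^(-1) U^T.
Compute U^T U =
  [6, 9]
  [9, 18],
and U^T v = (2, -5).
Solve U^T U · c = U^T v for the coefficients: c = (3, -16/9). The projection is proj_W(v) = U c.
Check: (v - proj_W(v)) · u_1 = 0  (should be 0).
Check: (v - proj_W(v)) · u_2 = 0  (should be 0).
Result: proj_W(v) = (-32/9, -2/3, -11/9, 5/9).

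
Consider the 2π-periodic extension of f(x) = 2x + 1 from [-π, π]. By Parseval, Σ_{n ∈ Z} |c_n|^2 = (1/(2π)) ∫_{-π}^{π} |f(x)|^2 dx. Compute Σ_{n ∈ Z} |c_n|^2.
Σ |c_n|^2 = 4π^2/3 + 1

Expand and integrate term by term over [-π, π]:
  ∫ (2x)^2 dx = 4·(2π^3/3); ∫ 2·2·(1)·x dx = 0 (odd integrand); ∫ 1^2 dx = 1·2π.
So (1/(2π)) ∫_{-π}^{π} (2x + 1)^2 dx = 4π^2/3 + 1 = 4π^2/3 + 1.
Parseval ⇒ Σ |c_n|^2 = 4π^2/3 + 1.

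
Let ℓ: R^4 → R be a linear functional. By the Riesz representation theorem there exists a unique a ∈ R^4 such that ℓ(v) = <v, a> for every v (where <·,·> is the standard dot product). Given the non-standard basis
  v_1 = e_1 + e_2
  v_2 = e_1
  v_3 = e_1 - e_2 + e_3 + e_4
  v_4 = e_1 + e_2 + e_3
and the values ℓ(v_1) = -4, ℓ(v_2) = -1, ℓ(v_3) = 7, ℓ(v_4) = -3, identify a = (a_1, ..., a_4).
a = (-1, -3, 1, 4)

Write a = (a_1, ..., a_4) in the standard basis. For each basis vector v_i, ℓ(v_i) = <v_i, a> is a linear equation in the a_j's. Collect the n equations into a matrix system V a = ℓ, where row i of V is v_i (expressed in the standard basis). Since V is invertible (lower-triangular with 1s on the diagonal, up to permutation), solve by back-substitution:
  V =
[[1, 1, 0, 0],
 [1, 0, 0, 0],
 [1, -1, 1, 1],
 [1, 1, 1, 0]]
  V a = (-4, -1, 7, -3)
Solving gives a = (-1, -3, 1, 4).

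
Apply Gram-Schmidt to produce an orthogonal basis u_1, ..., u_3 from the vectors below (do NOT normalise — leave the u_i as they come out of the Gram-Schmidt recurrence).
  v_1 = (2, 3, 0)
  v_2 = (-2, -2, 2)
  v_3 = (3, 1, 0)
Orthogonal basis:
  u_1 = (2, 3, 0)
  u_2 = (-6/13, 4/13, 2)
  u_3 = (3/2, -1, 1/2)

Apply the Gram-Schmidt recurrence
  u_1 = v_1
  u_i = v_i − Σ_{j<i} ((v_i · u_j) / (u_j · u_j)) · u_j.

Step by step this gives:
  u_1 = (2, 3, 0)
  u_2 = (-6/13, 4/13, 2)
  u_3 = (3/2, -1, 1/2)

Orthogonality check:
  u_2 · u_1 = 0 (should be 0)
  u_3 · u_1 = 0 (should be 0)
  u_3 · u_2 = 0 (should be 0)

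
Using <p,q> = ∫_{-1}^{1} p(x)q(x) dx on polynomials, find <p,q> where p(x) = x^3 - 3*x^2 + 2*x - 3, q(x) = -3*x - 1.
<p,q> = 14/5

Expand the product: p(x)·q(x) = -3*x^4 + 8*x^3 - 3*x^2 + 7*x + 3.
∫_{-1}^{1} of each monomial x^k gives [2/(k+1) if k even, 0 if k odd]. Integrating term-by-term (or equivalently evaluating the antiderivative F(x) = -3*x^5/5 + 2*x^4 - x^3 + 7*x^2/2 + 3*x at the endpoints):
  F(1) − F(−1) = 69/10 − (41/10) = 14/5.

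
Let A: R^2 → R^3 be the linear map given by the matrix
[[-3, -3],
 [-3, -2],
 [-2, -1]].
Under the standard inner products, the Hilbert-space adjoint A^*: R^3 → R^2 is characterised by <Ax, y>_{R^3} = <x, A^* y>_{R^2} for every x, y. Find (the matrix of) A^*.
A^* = A^T =
[[-3, -3, -2],
 [-3, -2, -1]]

For real matrices with standard dot products, the defining identity <Ax, y> = <x, A^* y> gives (Ax)^T y = x^T (A^*) y, i.e. x^T A^T y = x^T (A^*) y. Since this holds for all x, y, we must have A^* = A^T. Therefore
A^* =
[[-3, -3, -2],
 [-3, -2, -1]].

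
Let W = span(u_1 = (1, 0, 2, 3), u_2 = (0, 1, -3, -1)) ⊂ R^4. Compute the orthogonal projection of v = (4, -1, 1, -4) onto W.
proj_W(v) = (-66/73, -54/73, 30/73, -144/73)

Set up U = [u_1 | ... | u_2] ∈ R^(4×2). The projector onto W = col(U) is P = U (U^T U)^(-1) U^T.
Compute U^T U =
  [14, -9]
  [-9, 11],
and U^T v = (-6, 0).
Solve U^T U · c = U^T v for the coefficients: c = (-66/73, -54/73). The projection is proj_W(v) = U c.
Check: (v - proj_W(v)) · u_1 = 0  (should be 0).
Check: (v - proj_W(v)) · u_2 = 0  (should be 0).
Result: proj_W(v) = (-66/73, -54/73, 30/73, -144/73).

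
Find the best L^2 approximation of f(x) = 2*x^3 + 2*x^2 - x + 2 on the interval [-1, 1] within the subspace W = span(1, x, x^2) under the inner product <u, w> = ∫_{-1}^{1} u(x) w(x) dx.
g(x) = 2*x^2 + x/5 + 2

The best approximation g ∈ W is the orthogonal projection of f onto W. Writing g = a_0 + a_1 x + a_2 x^2, the coefficients solve the normal equations G · a = b where
  G_{ij} = <φ_i, φ_j> and b_i = <f, φ_i>, with φ_0 = 1, φ_1 = x, φ_2 = x^2.
G =
  [2, 0, 2/3]
  [0, 2/3, 0]
  [2/3, 0, 2/5],
b = (16/3, 2/15, 32/15).
Solving gives a_0 = 2, a_1 = 1/5, a_2 = 2, so
  g(x) = 2*x^2 + x/5 + 2.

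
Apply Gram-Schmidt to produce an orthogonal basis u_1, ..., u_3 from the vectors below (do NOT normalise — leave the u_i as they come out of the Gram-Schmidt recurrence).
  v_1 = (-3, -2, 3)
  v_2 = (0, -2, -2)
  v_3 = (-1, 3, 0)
Orthogonal basis:
  u_1 = (-3, -2, 3)
  u_2 = (-3/11, -24/11, -19/11)
  u_3 = (-70/43, 42/43, -42/43)

Apply the Gram-Schmidt recurrence
  u_1 = v_1
  u_i = v_i − Σ_{j<i} ((v_i · u_j) / (u_j · u_j)) · u_j.

Step by step this gives:
  u_1 = (-3, -2, 3)
  u_2 = (-3/11, -24/11, -19/11)
  u_3 = (-70/43, 42/43, -42/43)

Orthogonality check:
  u_2 · u_1 = 0 (should be 0)
  u_3 · u_1 = 0 (should be 0)
  u_3 · u_2 = 0 (should be 0)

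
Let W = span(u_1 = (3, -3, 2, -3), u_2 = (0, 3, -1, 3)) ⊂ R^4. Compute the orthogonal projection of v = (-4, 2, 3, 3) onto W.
proj_W(v) = (-53/21, 37/21, -10/7, 37/21)

Set up U = [u_1 | ... | u_2] ∈ R^(4×2). The projector onto W = col(U) is P = U (U^T U)^(-1) U^T.
Compute U^T U =
  [31, -20]
  [-20, 19],
and U^T v = (-21, 12).
Solve U^T U · c = U^T v for the coefficients: c = (-53/63, -16/63). The projection is proj_W(v) = U c.
Check: (v - proj_W(v)) · u_1 = 0  (should be 0).
Check: (v - proj_W(v)) · u_2 = 0  (should be 0).
Result: proj_W(v) = (-53/21, 37/21, -10/7, 37/21).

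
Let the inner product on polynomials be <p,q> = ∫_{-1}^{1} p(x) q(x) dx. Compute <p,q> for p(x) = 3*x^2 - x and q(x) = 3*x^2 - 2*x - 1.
<p,q> = 44/15

Expand the product: p(x)·q(x) = 9*x^4 - 9*x^3 - x^2 + x.
∫_{-1}^{1} of each monomial x^k gives [2/(k+1) if k even, 0 if k odd]. Integrating term-by-term (or equivalently evaluating the antiderivative F(x) = 9*x^5/5 - 9*x^4/4 - x^3/3 + x^2/2 at the endpoints):
  F(1) − F(−1) = -17/60 − (-193/60) = 44/15.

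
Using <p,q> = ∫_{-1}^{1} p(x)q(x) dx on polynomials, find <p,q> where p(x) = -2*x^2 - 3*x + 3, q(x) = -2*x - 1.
<p,q> = -2/3

Expand the product: p(x)·q(x) = 4*x^3 + 8*x^2 - 3*x - 3.
∫_{-1}^{1} of each monomial x^k gives [2/(k+1) if k even, 0 if k odd]. Integrating term-by-term (or equivalently evaluating the antiderivative F(x) = x^4 + 8*x^3/3 - 3*x^2/2 - 3*x at the endpoints):
  F(1) − F(−1) = -5/6 − (-1/6) = -2/3.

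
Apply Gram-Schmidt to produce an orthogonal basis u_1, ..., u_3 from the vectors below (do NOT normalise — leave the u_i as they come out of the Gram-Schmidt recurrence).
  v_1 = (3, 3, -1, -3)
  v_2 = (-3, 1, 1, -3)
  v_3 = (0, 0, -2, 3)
Orthogonal basis:
  u_1 = (3, 3, -1, -3)
  u_2 = (-45/14, 11/14, 15/14, -39/14)
  u_3 = (-132/139, 162/139, -234/139, 108/139)

Apply the Gram-Schmidt recurrence
  u_1 = v_1
  u_i = v_i − Σ_{j<i} ((v_i · u_j) / (u_j · u_j)) · u_j.

Step by step this gives:
  u_1 = (3, 3, -1, -3)
  u_2 = (-45/14, 11/14, 15/14, -39/14)
  u_3 = (-132/139, 162/139, -234/139, 108/139)

Orthogonality check:
  u_2 · u_1 = 0 (should be 0)
  u_3 · u_1 = 0 (should be 0)
  u_3 · u_2 = 0 (should be 0)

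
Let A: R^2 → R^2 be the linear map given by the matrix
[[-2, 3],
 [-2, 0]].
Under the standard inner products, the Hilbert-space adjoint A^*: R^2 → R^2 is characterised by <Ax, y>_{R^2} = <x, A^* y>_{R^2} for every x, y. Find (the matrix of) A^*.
A^* = A^T =
[[-2, -2],
 [3, 0]]

For real matrices with standard dot products, the defining identity <Ax, y> = <x, A^* y> gives (Ax)^T y = x^T (A^*) y, i.e. x^T A^T y = x^T (A^*) y. Since this holds for all x, y, we must have A^* = A^T. Therefore
A^* =
[[-2, -2],
 [3, 0]].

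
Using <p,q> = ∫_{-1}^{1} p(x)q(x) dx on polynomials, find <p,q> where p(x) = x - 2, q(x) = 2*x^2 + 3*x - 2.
<p,q> = 22/3

Expand the product: p(x)·q(x) = 2*x^3 - x^2 - 8*x + 4.
∫_{-1}^{1} of each monomial x^k gives [2/(k+1) if k even, 0 if k odd]. Integrating term-by-term (or equivalently evaluating the antiderivative F(x) = x^4/2 - x^3/3 - 4*x^2 + 4*x at the endpoints):
  F(1) − F(−1) = 1/6 − (-43/6) = 22/3.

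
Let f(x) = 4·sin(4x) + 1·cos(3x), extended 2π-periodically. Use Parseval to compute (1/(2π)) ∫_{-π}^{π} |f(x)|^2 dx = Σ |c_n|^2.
Σ |c_n|^2 = 17/2

Expand |f|^2 and use orthogonality of {sin(nx), cos(mx)} on [-π, π]:
  ∫_{-π}^{π} sin(nx)^2 dx = π, ∫ cos(mx)^2 dx = π, and cross terms integrate to 0.
So ∫_{-π}^{π} f(x)^2 dx = 4^2 · π + 1^2 · π = (16 + 1)π.
Divide by 2π: (16 + 1)/2 = 17/2.
By Parseval, this equals Σ |c_n|^2.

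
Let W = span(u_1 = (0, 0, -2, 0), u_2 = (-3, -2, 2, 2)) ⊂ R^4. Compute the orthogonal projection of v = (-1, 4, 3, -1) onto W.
proj_W(v) = (21/17, 14/17, 3, -14/17)

Set up U = [u_1 | ... | u_2] ∈ R^(4×2). The projector onto W = col(U) is P = U (U^T U)^(-1) U^T.
Compute U^T U =
  [4, -4]
  [-4, 21],
and U^T v = (-6, -1).
Solve U^T U · c = U^T v for the coefficients: c = (-65/34, -7/17). The projection is proj_W(v) = U c.
Check: (v - proj_W(v)) · u_1 = 0  (should be 0).
Check: (v - proj_W(v)) · u_2 = 0  (should be 0).
Result: proj_W(v) = (21/17, 14/17, 3, -14/17).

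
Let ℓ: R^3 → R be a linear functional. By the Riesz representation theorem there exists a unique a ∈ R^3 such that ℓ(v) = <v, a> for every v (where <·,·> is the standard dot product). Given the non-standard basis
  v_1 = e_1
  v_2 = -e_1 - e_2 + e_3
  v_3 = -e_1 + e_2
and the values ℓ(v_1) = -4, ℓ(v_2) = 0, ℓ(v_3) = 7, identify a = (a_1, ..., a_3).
a = (-4, 3, -1)

Write a = (a_1, ..., a_3) in the standard basis. For each basis vector v_i, ℓ(v_i) = <v_i, a> is a linear equation in the a_j's. Collect the n equations into a matrix system V a = ℓ, where row i of V is v_i (expressed in the standard basis). Since V is invertible (lower-triangular with 1s on the diagonal, up to permutation), solve by back-substitution:
  V =
[[1, 0, 0],
 [-1, -1, 1],
 [-1, 1, 0]]
  V a = (-4, 0, 7)
Solving gives a = (-4, 3, -1).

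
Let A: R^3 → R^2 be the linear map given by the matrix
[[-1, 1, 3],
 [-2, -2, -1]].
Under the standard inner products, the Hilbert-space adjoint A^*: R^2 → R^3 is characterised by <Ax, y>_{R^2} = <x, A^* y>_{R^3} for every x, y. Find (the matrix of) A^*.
A^* = A^T =
[[-1, -2],
 [1, -2],
 [3, -1]]

For real matrices with standard dot products, the defining identity <Ax, y> = <x, A^* y> gives (Ax)^T y = x^T (A^*) y, i.e. x^T A^T y = x^T (A^*) y. Since this holds for all x, y, we must have A^* = A^T. Therefore
A^* =
[[-1, -2],
 [1, -2],
 [3, -1]].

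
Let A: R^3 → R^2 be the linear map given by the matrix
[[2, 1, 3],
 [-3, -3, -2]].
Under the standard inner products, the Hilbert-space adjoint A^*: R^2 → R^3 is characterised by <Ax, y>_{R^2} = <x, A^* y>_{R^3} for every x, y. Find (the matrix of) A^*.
A^* = A^T =
[[2, -3],
 [1, -3],
 [3, -2]]

For real matrices with standard dot products, the defining identity <Ax, y> = <x, A^* y> gives (Ax)^T y = x^T (A^*) y, i.e. x^T A^T y = x^T (A^*) y. Since this holds for all x, y, we must have A^* = A^T. Therefore
A^* =
[[2, -3],
 [1, -3],
 [3, -2]].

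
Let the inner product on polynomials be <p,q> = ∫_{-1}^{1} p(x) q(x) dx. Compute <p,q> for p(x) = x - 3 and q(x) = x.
<p,q> = 2/3

Expand the product: p(x)·q(x) = x^2 - 3*x.
∫_{-1}^{1} of each monomial x^k gives [2/(k+1) if k even, 0 if k odd]. Integrating term-by-term (or equivalently evaluating the antiderivative F(x) = x^3/3 - 3*x^2/2 at the endpoints):
  F(1) − F(−1) = -7/6 − (-11/6) = 2/3.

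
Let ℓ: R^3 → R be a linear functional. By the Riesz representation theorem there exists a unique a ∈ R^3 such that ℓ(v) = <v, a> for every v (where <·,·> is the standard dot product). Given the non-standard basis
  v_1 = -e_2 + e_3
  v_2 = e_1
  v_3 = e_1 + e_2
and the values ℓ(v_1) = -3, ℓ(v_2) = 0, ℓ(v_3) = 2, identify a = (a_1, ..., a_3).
a = (0, 2, -1)

Write a = (a_1, ..., a_3) in the standard basis. For each basis vector v_i, ℓ(v_i) = <v_i, a> is a linear equation in the a_j's. Collect the n equations into a matrix system V a = ℓ, where row i of V is v_i (expressed in the standard basis). Since V is invertible (lower-triangular with 1s on the diagonal, up to permutation), solve by back-substitution:
  V =
[[0, -1, 1],
 [1, 0, 0],
 [1, 1, 0]]
  V a = (-3, 0, 2)
Solving gives a = (0, 2, -1).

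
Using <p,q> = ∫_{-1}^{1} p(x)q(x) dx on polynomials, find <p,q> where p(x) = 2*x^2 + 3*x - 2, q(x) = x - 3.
<p,q> = 10

Expand the product: p(x)·q(x) = 2*x^3 - 3*x^2 - 11*x + 6.
∫_{-1}^{1} of each monomial x^k gives [2/(k+1) if k even, 0 if k odd]. Integrating term-by-term (or equivalently evaluating the antiderivative F(x) = x^4/2 - x^3 - 11*x^2/2 + 6*x at the endpoints):
  F(1) − F(−1) = 0 − (-10) = 10.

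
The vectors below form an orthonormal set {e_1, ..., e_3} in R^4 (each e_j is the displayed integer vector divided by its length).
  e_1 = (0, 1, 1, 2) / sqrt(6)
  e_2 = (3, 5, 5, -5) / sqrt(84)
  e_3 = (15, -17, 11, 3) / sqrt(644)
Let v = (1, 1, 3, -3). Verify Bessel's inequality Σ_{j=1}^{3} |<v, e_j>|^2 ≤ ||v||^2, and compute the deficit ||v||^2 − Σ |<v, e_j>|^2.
Σ |<v, e_j>|^2 = 428/23; ||v||^2 = 20; deficit = 32/23

Write each e_j = u_j / sqrt(<u_j, u_j>) where u_j is the displayed integer vector. Then <v, e_j> = <v, u_j> / sqrt(<u_j, u_j>), so |<v, e_j>|^2 = <v, u_j>^2 / <u_j, u_j>.
Coefficients: <v, e_1> = -2/sqrt(6), <v, e_2> = 38/sqrt(84), <v, e_3> = 22/sqrt(644).
Square and sum: Σ |<v, e_j>|^2 = 428/23.
Compute ||v||^2 = v·v = 20.
Deficit = 20 − 428/23 = 32/23 ≥ 0, confirming Bessel's inequality. (The deficit equals ||v − Σ <v,e_j> e_j||^2, the squared distance from v to span{e_j}.)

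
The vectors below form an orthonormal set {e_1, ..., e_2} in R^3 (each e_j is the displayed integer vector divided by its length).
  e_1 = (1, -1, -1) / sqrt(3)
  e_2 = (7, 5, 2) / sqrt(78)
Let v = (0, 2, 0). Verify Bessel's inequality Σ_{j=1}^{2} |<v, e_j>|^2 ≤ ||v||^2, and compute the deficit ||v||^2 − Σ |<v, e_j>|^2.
Σ |<v, e_j>|^2 = 34/13; ||v||^2 = 4; deficit = 18/13

Write each e_j = u_j / sqrt(<u_j, u_j>) where u_j is the displayed integer vector. Then <v, e_j> = <v, u_j> / sqrt(<u_j, u_j>), so |<v, e_j>|^2 = <v, u_j>^2 / <u_j, u_j>.
Coefficients: <v, e_1> = -2/sqrt(3), <v, e_2> = 10/sqrt(78).
Square and sum: Σ |<v, e_j>|^2 = 34/13.
Compute ||v||^2 = v·v = 4.
Deficit = 4 − 34/13 = 18/13 ≥ 0, confirming Bessel's inequality. (The deficit equals ||v − Σ <v,e_j> e_j||^2, the squared distance from v to span{e_j}.)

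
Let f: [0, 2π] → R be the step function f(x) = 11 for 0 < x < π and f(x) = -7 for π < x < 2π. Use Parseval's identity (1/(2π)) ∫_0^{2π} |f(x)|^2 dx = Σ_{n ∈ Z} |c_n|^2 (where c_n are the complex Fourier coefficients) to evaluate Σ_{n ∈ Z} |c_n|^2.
Σ |c_n|^2 = 85

Parseval equates the L^2 energy of f (normalised by 1/(2π)) with the ℓ^2 sum of its Fourier coefficients: (1/(2π)) ∫_0^{2π} |f|^2 = Σ |c_n|^2.
Compute the left side: (1/(2π)) [∫_0^π 11^2 dx + ∫_π^{2π} (-7)^2 dx] = (1/(2π)) · (121π + 49π) = (121 + 49)/2 = 85.
So Σ_{n ∈ Z} |c_n|^2 = 85.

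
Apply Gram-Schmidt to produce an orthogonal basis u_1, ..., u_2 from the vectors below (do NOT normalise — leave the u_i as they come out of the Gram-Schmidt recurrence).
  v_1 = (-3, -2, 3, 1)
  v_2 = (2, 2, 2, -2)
Orthogonal basis:
  u_1 = (-3, -2, 3, 1)
  u_2 = (28/23, 34/23, 64/23, -40/23)

Apply the Gram-Schmidt recurrence
  u_1 = v_1
  u_i = v_i − Σ_{j<i} ((v_i · u_j) / (u_j · u_j)) · u_j.

Step by step this gives:
  u_1 = (-3, -2, 3, 1)
  u_2 = (28/23, 34/23, 64/23, -40/23)

Orthogonality check:
  u_2 · u_1 = 0 (should be 0)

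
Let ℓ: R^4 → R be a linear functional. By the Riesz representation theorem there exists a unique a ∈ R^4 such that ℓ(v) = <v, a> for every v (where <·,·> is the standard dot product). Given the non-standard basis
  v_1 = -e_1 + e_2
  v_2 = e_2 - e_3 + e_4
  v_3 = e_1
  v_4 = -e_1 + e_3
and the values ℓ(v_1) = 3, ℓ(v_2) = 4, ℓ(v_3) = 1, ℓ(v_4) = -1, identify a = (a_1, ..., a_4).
a = (1, 4, 0, 0)

Write a = (a_1, ..., a_4) in the standard basis. For each basis vector v_i, ℓ(v_i) = <v_i, a> is a linear equation in the a_j's. Collect the n equations into a matrix system V a = ℓ, where row i of V is v_i (expressed in the standard basis). Since V is invertible (lower-triangular with 1s on the diagonal, up to permutation), solve by back-substitution:
  V =
[[-1, 1, 0, 0],
 [0, 1, -1, 1],
 [1, 0, 0, 0],
 [-1, 0, 1, 0]]
  V a = (3, 4, 1, -1)
Solving gives a = (1, 4, 0, 0).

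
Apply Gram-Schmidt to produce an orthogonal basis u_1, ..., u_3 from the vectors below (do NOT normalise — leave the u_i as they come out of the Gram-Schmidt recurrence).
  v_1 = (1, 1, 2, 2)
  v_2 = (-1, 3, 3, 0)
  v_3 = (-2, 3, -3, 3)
Orthogonal basis:
  u_1 = (1, 1, 2, 2)
  u_2 = (-9/5, 11/5, 7/5, -8/5)
  u_3 = (-27/14, 113/42, -10/3, 62/21)

Apply the Gram-Schmidt recurrence
  u_1 = v_1
  u_i = v_i − Σ_{j<i} ((v_i · u_j) / (u_j · u_j)) · u_j.

Step by step this gives:
  u_1 = (1, 1, 2, 2)
  u_2 = (-9/5, 11/5, 7/5, -8/5)
  u_3 = (-27/14, 113/42, -10/3, 62/21)

Orthogonality check:
  u_2 · u_1 = 0 (should be 0)
  u_3 · u_1 = 0 (should be 0)
  u_3 · u_2 = 0 (should be 0)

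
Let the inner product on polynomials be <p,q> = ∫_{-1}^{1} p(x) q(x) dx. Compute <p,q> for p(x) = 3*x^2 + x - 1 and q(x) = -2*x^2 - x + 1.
<p,q> = -26/15

Expand the product: p(x)·q(x) = -6*x^4 - 5*x^3 + 4*x^2 + 2*x - 1.
∫_{-1}^{1} of each monomial x^k gives [2/(k+1) if k even, 0 if k odd]. Integrating term-by-term (or equivalently evaluating the antiderivative F(x) = -6*x^5/5 - 5*x^4/4 + 4*x^3/3 + x^2 - x at the endpoints):
  F(1) − F(−1) = -67/60 − (37/60) = -26/15.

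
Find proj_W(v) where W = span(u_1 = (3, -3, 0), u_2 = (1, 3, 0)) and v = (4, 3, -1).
proj_W(v) = (4, 3, 0)

Set up U = [u_1 | ... | u_2] ∈ R^(3×2). The projector onto W = col(U) is P = U (U^T U)^(-1) U^T.
Compute U^T U =
  [18, -6]
  [-6, 10],
and U^T v = (3, 13).
Solve U^T U · c = U^T v for the coefficients: c = (3/4, 7/4). The projection is proj_W(v) = U c.
Check: (v - proj_W(v)) · u_1 = 0  (should be 0).
Check: (v - proj_W(v)) · u_2 = 0  (should be 0).
Result: proj_W(v) = (4, 3, 0).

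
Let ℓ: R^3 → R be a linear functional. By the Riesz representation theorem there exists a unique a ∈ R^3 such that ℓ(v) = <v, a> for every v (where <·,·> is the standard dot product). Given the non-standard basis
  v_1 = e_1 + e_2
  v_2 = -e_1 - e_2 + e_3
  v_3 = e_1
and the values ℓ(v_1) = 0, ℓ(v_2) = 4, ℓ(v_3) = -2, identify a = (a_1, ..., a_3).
a = (-2, 2, 4)

Write a = (a_1, ..., a_3) in the standard basis. For each basis vector v_i, ℓ(v_i) = <v_i, a> is a linear equation in the a_j's. Collect the n equations into a matrix system V a = ℓ, where row i of V is v_i (expressed in the standard basis). Since V is invertible (lower-triangular with 1s on the diagonal, up to permutation), solve by back-substitution:
  V =
[[1, 1, 0],
 [-1, -1, 1],
 [1, 0, 0]]
  V a = (0, 4, -2)
Solving gives a = (-2, 2, 4).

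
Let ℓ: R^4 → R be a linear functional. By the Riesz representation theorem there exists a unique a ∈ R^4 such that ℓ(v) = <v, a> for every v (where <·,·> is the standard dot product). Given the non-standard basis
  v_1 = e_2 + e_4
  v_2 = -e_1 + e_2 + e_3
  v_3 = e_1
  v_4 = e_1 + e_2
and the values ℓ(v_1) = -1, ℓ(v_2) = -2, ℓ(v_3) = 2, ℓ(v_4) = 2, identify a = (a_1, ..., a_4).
a = (2, 0, 0, -1)

Write a = (a_1, ..., a_4) in the standard basis. For each basis vector v_i, ℓ(v_i) = <v_i, a> is a linear equation in the a_j's. Collect the n equations into a matrix system V a = ℓ, where row i of V is v_i (expressed in the standard basis). Since V is invertible (lower-triangular with 1s on the diagonal, up to permutation), solve by back-substitution:
  V =
[[0, 1, 0, 1],
 [-1, 1, 1, 0],
 [1, 0, 0, 0],
 [1, 1, 0, 0]]
  V a = (-1, -2, 2, 2)
Solving gives a = (2, 0, 0, -1).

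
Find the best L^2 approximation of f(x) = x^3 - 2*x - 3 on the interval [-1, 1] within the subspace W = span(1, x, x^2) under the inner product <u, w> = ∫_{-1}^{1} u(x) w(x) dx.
g(x) = -7*x/5 - 3

The best approximation g ∈ W is the orthogonal projection of f onto W. Writing g = a_0 + a_1 x + a_2 x^2, the coefficients solve the normal equations G · a = b where
  G_{ij} = <φ_i, φ_j> and b_i = <f, φ_i>, with φ_0 = 1, φ_1 = x, φ_2 = x^2.
G =
  [2, 0, 2/3]
  [0, 2/3, 0]
  [2/3, 0, 2/5],
b = (-6, -14/15, -2).
Solving gives a_0 = -3, a_1 = -7/5, a_2 = 0, so
  g(x) = -7*x/5 - 3.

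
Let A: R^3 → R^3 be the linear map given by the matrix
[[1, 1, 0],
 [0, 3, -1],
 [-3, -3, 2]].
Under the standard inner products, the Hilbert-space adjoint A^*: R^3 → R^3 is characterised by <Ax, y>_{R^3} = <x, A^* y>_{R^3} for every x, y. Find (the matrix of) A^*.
A^* = A^T =
[[1, 0, -3],
 [1, 3, -3],
 [0, -1, 2]]

For real matrices with standard dot products, the defining identity <Ax, y> = <x, A^* y> gives (Ax)^T y = x^T (A^*) y, i.e. x^T A^T y = x^T (A^*) y. Since this holds for all x, y, we must have A^* = A^T. Therefore
A^* =
[[1, 0, -3],
 [1, 3, -3],
 [0, -1, 2]].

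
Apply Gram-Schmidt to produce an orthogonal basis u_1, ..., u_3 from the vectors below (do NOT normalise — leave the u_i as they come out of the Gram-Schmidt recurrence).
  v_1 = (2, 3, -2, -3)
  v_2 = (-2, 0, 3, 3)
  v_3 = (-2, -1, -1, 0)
Orthogonal basis:
  u_1 = (2, 3, -2, -3)
  u_2 = (-7/13, 57/26, 20/13, 21/26)
  u_3 = (-378/211, 62/211, -186/211, -66/211)

Apply the Gram-Schmidt recurrence
  u_1 = v_1
  u_i = v_i − Σ_{j<i} ((v_i · u_j) / (u_j · u_j)) · u_j.

Step by step this gives:
  u_1 = (2, 3, -2, -3)
  u_2 = (-7/13, 57/26, 20/13, 21/26)
  u_3 = (-378/211, 62/211, -186/211, -66/211)

Orthogonality check:
  u_2 · u_1 = 0 (should be 0)
  u_3 · u_1 = 0 (should be 0)
  u_3 · u_2 = 0 (should be 0)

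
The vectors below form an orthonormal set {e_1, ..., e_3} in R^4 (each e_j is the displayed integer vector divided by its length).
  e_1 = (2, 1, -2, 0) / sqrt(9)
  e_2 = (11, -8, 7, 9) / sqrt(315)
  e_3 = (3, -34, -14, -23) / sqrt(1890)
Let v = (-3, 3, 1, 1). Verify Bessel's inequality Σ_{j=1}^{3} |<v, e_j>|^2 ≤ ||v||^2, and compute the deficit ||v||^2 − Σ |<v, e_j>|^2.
Σ |<v, e_j>|^2 = 532/27; ||v||^2 = 20; deficit = 8/27

Write each e_j = u_j / sqrt(<u_j, u_j>) where u_j is the displayed integer vector. Then <v, e_j> = <v, u_j> / sqrt(<u_j, u_j>), so |<v, e_j>|^2 = <v, u_j>^2 / <u_j, u_j>.
Coefficients: <v, e_1> = -5/sqrt(9), <v, e_2> = -41/sqrt(315), <v, e_3> = -148/sqrt(1890).
Square and sum: Σ |<v, e_j>|^2 = 532/27.
Compute ||v||^2 = v·v = 20.
Deficit = 20 − 532/27 = 8/27 ≥ 0, confirming Bessel's inequality. (The deficit equals ||v − Σ <v,e_j> e_j||^2, the squared distance from v to span{e_j}.)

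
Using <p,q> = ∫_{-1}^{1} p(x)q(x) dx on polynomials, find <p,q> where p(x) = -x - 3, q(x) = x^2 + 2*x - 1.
<p,q> = 8/3

Expand the product: p(x)·q(x) = -x^3 - 5*x^2 - 5*x + 3.
∫_{-1}^{1} of each monomial x^k gives [2/(k+1) if k even, 0 if k odd]. Integrating term-by-term (or equivalently evaluating the antiderivative F(x) = -x^4/4 - 5*x^3/3 - 5*x^2/2 + 3*x at the endpoints):
  F(1) − F(−1) = -17/12 − (-49/12) = 8/3.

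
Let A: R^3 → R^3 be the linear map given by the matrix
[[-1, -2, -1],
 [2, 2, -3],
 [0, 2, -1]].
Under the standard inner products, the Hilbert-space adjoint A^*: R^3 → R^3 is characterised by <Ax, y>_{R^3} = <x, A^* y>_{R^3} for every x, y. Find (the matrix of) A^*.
A^* = A^T =
[[-1, 2, 0],
 [-2, 2, 2],
 [-1, -3, -1]]

For real matrices with standard dot products, the defining identity <Ax, y> = <x, A^* y> gives (Ax)^T y = x^T (A^*) y, i.e. x^T A^T y = x^T (A^*) y. Since this holds for all x, y, we must have A^* = A^T. Therefore
A^* =
[[-1, 2, 0],
 [-2, 2, 2],
 [-1, -3, -1]].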